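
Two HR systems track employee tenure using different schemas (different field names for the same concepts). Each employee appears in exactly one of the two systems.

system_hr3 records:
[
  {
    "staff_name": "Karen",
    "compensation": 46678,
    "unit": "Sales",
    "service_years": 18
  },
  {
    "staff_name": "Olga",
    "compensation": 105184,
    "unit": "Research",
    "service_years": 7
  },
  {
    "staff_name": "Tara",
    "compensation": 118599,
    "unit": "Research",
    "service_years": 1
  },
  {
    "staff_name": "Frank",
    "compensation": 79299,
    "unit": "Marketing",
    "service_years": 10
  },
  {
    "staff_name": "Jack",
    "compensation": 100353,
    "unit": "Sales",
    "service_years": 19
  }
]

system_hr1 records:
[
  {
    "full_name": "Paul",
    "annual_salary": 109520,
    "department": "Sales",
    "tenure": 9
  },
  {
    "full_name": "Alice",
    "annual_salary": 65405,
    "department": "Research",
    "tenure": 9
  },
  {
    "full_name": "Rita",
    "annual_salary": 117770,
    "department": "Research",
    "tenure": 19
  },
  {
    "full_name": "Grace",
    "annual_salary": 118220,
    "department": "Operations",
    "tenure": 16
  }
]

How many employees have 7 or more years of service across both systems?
8

Reconcile schemas: "service_years" (system_hr3) = "tenure" (system_hr1) = years of service

From system_hr3: 4 employees with >= 7 years
From system_hr1: 4 employees with >= 7 years

Total: 4 + 4 = 8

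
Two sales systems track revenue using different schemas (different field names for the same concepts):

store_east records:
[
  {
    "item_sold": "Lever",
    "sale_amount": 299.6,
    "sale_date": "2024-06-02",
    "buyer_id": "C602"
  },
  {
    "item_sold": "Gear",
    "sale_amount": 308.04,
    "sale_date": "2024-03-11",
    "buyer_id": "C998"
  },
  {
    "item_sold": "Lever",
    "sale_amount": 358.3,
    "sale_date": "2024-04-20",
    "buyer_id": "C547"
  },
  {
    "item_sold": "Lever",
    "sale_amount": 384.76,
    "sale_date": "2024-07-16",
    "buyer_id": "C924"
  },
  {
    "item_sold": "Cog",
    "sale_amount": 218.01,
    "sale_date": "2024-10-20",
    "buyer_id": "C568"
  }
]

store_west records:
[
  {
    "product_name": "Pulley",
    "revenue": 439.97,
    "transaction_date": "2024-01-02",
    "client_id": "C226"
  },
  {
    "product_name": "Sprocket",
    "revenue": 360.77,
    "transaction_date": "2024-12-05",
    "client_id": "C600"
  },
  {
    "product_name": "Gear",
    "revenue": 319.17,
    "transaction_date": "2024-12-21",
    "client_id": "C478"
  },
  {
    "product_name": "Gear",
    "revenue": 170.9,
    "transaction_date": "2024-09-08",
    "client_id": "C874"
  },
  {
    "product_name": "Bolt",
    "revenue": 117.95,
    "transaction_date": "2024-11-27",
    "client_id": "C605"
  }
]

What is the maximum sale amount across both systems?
439.97

Reconcile: "sale_amount" (store_east) = "revenue" (store_west) = sale amount

Maximum in store_east: 384.76
Maximum in store_west: 439.97

Overall maximum: max(384.76, 439.97) = 439.97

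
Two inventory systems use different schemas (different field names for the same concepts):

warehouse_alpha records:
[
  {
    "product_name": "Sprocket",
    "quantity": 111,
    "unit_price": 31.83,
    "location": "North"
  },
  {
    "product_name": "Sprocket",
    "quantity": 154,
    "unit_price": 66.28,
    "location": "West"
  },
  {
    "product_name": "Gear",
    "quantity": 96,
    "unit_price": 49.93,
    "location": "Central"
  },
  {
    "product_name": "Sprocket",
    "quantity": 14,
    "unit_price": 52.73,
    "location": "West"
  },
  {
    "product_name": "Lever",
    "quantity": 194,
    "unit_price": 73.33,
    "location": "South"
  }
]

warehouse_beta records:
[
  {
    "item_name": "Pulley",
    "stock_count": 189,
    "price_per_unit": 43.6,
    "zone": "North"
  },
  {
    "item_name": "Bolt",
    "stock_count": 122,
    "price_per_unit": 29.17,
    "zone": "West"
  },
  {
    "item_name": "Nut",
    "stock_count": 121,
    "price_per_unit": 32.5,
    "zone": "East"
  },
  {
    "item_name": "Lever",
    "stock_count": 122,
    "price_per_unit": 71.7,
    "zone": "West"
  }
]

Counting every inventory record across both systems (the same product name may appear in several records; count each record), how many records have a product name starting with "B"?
1

Schema mapping: "product_name" (warehouse_alpha) = "item_name" (warehouse_beta) = product name

Records with product name starting with "B" in warehouse_alpha: 0
Records with product name starting with "B" in warehouse_beta: 1

Total: 0 + 1 = 1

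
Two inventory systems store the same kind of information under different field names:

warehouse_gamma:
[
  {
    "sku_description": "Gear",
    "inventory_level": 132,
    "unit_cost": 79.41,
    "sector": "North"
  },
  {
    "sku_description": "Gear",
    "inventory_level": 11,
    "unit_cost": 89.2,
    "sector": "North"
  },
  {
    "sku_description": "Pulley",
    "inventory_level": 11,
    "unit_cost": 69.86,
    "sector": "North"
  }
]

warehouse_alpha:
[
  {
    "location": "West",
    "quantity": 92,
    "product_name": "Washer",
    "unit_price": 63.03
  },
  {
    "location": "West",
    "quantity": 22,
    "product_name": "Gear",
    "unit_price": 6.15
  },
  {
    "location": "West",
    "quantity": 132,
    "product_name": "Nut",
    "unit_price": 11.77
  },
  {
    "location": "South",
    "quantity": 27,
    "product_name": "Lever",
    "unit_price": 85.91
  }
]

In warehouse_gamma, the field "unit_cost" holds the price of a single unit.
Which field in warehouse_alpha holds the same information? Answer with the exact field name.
unit_price

In warehouse_gamma, "unit_cost" holds the price of a single unit.
The fields in warehouse_alpha are: "location", "quantity", "product_name", "unit_price".
"unit_price" is the match: the name refers to the same concept and its values are decimal currency amounts (e.g. 63.03, 6.15).
The other fields ("location", "quantity", "product_name") hold different kinds of data.

So "unit_cost" in warehouse_gamma corresponds to "unit_price" in warehouse_alpha.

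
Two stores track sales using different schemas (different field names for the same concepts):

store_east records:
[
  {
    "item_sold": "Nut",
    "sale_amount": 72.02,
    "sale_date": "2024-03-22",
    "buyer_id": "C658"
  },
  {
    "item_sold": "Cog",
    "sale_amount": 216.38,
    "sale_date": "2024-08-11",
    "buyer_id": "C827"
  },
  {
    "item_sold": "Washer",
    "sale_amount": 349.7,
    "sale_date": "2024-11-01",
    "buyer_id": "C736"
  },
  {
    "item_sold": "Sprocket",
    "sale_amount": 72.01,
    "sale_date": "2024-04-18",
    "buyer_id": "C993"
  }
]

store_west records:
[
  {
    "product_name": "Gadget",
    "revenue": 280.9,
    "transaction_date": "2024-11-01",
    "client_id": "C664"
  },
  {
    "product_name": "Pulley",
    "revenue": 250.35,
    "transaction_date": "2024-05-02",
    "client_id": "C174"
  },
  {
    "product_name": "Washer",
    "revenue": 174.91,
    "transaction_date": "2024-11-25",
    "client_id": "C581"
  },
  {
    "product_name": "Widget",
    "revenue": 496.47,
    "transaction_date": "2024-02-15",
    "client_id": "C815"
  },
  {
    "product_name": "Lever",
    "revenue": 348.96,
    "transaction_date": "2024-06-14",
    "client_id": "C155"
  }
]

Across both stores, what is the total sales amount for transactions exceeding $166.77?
2117.67

Schema mapping: "sale_amount" (store_east) = "revenue" (store_west) = sale amount

Sum of sales > $166.77 in store_east: 566.08
Sum of sales > $166.77 in store_west: 1551.59

Total: 566.08 + 1551.59 = 2117.67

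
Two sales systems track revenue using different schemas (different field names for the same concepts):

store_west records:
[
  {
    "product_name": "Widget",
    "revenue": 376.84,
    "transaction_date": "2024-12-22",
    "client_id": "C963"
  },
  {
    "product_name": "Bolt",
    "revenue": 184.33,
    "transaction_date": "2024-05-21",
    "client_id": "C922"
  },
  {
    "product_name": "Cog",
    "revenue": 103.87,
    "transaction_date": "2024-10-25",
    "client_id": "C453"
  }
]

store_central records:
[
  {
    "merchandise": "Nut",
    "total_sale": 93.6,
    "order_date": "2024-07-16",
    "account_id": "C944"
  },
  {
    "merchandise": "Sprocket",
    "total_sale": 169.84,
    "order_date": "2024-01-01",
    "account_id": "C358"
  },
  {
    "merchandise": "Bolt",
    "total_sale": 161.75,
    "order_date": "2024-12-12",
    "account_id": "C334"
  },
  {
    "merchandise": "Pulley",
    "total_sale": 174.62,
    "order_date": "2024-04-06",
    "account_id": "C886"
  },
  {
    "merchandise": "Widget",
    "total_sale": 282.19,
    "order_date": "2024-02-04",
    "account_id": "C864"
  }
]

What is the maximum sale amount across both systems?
376.84

Reconcile: "revenue" (store_west) = "total_sale" (store_central) = sale amount

Maximum in store_west: 376.84
Maximum in store_central: 282.19

Overall maximum: max(376.84, 282.19) = 376.84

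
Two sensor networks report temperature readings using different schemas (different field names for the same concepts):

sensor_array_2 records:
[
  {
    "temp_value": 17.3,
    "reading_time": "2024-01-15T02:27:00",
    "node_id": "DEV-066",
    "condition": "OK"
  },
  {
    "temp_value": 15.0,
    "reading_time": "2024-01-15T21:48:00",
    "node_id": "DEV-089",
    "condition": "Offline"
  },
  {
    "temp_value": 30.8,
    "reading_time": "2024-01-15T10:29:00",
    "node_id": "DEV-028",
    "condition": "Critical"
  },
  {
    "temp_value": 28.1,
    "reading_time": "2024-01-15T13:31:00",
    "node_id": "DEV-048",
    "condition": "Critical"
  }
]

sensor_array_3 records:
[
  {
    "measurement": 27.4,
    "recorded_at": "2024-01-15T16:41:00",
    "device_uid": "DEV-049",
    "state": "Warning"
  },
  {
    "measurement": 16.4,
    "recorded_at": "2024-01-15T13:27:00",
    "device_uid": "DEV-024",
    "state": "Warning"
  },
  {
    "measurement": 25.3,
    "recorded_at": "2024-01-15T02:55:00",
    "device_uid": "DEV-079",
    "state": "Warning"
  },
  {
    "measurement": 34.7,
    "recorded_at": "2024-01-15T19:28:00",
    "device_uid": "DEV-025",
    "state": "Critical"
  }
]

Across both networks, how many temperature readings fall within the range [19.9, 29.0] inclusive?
3

Schema mapping: "temp_value" (sensor_array_2) = "measurement" (sensor_array_3) = temperature

Readings in [19.9, 29.0] from sensor_array_2: 1
Readings in [19.9, 29.0] from sensor_array_3: 2

Total count: 1 + 2 = 3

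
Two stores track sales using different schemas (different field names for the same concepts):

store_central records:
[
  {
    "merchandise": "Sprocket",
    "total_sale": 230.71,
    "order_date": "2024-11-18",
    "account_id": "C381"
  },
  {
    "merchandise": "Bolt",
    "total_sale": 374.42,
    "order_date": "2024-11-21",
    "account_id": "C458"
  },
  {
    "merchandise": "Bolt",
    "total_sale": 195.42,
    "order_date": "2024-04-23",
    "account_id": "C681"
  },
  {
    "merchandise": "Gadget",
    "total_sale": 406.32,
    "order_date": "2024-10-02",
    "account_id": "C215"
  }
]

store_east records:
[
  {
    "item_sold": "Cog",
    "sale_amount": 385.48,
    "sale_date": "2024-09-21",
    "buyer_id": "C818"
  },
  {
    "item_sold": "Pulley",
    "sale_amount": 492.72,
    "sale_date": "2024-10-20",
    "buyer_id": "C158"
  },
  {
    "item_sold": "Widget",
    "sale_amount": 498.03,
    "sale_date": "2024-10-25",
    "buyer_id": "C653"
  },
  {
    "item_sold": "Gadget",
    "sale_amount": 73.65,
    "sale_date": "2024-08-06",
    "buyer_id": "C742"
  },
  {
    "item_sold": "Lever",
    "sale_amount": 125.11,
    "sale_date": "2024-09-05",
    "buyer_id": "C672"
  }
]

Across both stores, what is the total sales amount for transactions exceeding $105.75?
2708.21

Schema mapping: "total_sale" (store_central) = "sale_amount" (store_east) = sale amount

Sum of sales > $105.75 in store_central: 1206.87
Sum of sales > $105.75 in store_east: 1501.34

Total: 1206.87 + 1501.34 = 2708.21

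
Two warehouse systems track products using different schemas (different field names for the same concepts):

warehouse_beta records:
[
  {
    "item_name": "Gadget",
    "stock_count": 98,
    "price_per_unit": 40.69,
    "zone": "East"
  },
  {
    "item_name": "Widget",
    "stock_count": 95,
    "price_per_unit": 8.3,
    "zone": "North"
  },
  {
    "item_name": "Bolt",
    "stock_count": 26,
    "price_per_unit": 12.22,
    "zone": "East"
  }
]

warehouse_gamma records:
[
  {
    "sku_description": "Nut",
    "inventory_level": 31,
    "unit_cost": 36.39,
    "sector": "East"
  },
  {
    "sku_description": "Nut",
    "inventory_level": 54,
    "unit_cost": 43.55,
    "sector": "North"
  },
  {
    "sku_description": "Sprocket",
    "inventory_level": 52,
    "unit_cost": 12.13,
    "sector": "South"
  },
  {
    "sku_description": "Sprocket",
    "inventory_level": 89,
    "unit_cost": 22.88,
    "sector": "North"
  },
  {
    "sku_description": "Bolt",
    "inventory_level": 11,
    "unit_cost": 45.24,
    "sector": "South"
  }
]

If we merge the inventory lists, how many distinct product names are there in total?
5

Schema mapping: "item_name" (warehouse_beta) = "sku_description" (warehouse_gamma) = product name

Products in warehouse_beta: ['Bolt', 'Gadget', 'Widget']
Products in warehouse_gamma: ['Bolt', 'Nut', 'Sprocket']

Union (unique products): ['Bolt', 'Gadget', 'Nut', 'Sprocket', 'Widget']
Count: 5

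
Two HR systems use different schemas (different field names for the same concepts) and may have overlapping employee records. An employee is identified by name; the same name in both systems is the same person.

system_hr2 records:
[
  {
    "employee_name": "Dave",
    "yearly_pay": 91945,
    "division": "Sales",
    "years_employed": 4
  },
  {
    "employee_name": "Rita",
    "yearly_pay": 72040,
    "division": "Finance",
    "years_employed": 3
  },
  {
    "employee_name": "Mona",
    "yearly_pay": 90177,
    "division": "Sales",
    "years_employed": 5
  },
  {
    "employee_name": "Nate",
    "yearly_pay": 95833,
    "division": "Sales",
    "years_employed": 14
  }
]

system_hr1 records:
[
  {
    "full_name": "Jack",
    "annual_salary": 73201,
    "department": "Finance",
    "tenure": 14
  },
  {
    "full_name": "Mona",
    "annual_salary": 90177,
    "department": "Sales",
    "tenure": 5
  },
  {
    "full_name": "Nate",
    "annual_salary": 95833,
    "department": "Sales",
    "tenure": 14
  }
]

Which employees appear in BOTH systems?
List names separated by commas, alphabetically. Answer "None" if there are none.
Mona, Nate

Schema mapping: "employee_name" (system_hr2) = "full_name" (system_hr1) = employee name

Names in system_hr2: ['Dave', 'Mona', 'Nate', 'Rita']
Names in system_hr1: ['Jack', 'Mona', 'Nate']

Intersection: ['Mona', 'Nate']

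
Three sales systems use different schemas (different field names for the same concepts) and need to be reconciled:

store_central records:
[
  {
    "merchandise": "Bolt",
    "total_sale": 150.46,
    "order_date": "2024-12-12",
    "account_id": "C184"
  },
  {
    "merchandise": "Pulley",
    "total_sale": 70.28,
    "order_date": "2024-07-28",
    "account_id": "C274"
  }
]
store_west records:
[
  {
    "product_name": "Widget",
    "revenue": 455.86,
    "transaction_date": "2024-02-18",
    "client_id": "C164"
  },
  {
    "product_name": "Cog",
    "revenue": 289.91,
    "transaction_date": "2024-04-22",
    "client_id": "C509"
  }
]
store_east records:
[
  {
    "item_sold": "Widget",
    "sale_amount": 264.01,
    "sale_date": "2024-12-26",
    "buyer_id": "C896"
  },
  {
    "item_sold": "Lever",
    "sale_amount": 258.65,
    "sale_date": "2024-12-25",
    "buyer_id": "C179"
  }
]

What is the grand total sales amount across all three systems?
1489.17

Schema reconciliation - all amount fields map to sale amount:

store_central (total_sale): 220.74
store_west (revenue): 745.77
store_east (sale_amount): 522.66

Grand total: 1489.17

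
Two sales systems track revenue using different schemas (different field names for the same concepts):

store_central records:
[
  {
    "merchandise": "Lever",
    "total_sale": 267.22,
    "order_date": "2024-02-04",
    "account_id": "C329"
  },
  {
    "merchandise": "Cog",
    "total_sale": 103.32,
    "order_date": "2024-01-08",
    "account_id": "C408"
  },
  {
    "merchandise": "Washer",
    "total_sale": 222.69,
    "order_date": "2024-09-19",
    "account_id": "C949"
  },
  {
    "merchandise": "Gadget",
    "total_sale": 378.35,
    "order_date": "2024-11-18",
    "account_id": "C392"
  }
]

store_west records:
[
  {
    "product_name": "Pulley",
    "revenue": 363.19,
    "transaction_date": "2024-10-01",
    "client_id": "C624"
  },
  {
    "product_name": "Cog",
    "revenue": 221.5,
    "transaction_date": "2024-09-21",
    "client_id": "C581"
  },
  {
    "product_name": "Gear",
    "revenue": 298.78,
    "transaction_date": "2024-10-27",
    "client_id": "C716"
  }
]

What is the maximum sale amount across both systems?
378.35

Reconcile: "total_sale" (store_central) = "revenue" (store_west) = sale amount

Maximum in store_central: 378.35
Maximum in store_west: 363.19

Overall maximum: max(378.35, 363.19) = 378.35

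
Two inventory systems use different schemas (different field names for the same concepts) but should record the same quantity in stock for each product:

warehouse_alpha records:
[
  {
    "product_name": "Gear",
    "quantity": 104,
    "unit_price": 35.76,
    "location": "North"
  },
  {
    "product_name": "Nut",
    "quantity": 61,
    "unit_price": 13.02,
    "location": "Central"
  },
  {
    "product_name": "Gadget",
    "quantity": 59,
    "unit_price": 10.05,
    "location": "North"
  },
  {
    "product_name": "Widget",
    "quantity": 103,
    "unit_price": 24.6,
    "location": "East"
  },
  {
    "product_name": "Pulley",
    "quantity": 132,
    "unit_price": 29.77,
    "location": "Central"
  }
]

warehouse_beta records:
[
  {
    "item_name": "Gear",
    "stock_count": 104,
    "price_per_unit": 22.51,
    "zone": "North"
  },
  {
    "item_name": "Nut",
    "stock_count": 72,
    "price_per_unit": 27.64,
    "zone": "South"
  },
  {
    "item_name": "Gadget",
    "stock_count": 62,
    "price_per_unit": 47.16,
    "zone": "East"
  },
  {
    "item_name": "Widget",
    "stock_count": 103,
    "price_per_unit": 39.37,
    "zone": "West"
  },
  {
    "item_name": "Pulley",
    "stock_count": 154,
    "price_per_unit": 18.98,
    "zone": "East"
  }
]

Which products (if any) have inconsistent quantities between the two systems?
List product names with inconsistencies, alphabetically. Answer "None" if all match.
Gadget, Nut, Pulley

Schema mappings:
- "product_name" (warehouse_alpha) = "item_name" (warehouse_beta) = product name
- "quantity" (warehouse_alpha) = "stock_count" (warehouse_beta) = quantity

Comparison:
  Gear: 104 vs 104 - MATCH
  Nut: 61 vs 72 - MISMATCH
  Gadget: 59 vs 62 - MISMATCH
  Widget: 103 vs 103 - MATCH
  Pulley: 132 vs 154 - MISMATCH

Products with inconsistencies: Gadget, Nut, Pulley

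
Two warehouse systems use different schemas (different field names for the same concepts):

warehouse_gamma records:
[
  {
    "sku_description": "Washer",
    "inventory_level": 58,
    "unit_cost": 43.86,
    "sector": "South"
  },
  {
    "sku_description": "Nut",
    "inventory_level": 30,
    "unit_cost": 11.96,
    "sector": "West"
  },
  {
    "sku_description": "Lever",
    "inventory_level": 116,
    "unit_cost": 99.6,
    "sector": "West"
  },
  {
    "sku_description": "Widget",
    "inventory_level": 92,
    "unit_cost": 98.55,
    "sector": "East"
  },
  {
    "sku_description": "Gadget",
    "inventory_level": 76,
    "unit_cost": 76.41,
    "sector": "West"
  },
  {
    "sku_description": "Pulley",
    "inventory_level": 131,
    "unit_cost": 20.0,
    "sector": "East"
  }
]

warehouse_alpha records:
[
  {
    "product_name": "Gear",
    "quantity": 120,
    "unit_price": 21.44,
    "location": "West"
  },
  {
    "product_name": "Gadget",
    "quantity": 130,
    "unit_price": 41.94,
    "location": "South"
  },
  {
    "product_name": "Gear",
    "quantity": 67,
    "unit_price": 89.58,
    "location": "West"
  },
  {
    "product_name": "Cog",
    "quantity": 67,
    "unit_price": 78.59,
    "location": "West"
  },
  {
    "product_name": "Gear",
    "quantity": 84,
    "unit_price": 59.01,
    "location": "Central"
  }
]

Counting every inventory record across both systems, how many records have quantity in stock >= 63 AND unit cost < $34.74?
2

Schema mappings:
- "inventory_level" (warehouse_gamma) = "quantity" (warehouse_alpha) = quantity
- "unit_cost" (warehouse_gamma) = "unit_price" (warehouse_alpha) = unit cost

Records meeting both conditions in warehouse_gamma: 1
Records meeting both conditions in warehouse_alpha: 1

Total: 1 + 1 = 2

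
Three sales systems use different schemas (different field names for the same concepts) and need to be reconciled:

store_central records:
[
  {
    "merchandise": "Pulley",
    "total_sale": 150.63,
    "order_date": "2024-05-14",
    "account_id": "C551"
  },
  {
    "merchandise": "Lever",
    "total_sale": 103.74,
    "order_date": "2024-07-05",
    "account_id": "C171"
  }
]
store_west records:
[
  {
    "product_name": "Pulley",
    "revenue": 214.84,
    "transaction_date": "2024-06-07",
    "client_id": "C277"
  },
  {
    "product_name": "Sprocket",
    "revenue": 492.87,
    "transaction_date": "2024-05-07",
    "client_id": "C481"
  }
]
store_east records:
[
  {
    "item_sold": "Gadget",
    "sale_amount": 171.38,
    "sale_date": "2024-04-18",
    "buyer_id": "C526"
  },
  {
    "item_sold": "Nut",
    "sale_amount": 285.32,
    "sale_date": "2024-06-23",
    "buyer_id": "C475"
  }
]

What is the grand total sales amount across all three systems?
1418.78

Schema reconciliation - all amount fields map to sale amount:

store_central (total_sale): 254.37
store_west (revenue): 707.71
store_east (sale_amount): 456.7

Grand total: 1418.78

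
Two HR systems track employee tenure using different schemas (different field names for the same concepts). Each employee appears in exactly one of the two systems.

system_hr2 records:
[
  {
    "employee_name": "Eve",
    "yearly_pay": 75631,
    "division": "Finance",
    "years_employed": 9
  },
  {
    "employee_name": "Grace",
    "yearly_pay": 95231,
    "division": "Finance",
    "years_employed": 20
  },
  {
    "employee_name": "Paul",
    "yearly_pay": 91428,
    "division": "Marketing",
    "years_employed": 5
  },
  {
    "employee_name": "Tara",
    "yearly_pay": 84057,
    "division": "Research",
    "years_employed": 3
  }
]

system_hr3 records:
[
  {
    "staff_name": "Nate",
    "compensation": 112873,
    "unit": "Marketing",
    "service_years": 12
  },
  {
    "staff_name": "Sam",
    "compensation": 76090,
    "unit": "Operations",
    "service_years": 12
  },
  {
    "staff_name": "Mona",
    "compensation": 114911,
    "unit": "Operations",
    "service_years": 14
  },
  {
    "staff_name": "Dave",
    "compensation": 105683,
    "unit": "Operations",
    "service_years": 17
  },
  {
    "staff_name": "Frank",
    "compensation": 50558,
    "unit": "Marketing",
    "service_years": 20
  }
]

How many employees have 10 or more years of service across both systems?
6

Reconcile schemas: "years_employed" (system_hr2) = "service_years" (system_hr3) = years of service

From system_hr2: 1 employees with >= 10 years
From system_hr3: 5 employees with >= 10 years

Total: 1 + 5 = 6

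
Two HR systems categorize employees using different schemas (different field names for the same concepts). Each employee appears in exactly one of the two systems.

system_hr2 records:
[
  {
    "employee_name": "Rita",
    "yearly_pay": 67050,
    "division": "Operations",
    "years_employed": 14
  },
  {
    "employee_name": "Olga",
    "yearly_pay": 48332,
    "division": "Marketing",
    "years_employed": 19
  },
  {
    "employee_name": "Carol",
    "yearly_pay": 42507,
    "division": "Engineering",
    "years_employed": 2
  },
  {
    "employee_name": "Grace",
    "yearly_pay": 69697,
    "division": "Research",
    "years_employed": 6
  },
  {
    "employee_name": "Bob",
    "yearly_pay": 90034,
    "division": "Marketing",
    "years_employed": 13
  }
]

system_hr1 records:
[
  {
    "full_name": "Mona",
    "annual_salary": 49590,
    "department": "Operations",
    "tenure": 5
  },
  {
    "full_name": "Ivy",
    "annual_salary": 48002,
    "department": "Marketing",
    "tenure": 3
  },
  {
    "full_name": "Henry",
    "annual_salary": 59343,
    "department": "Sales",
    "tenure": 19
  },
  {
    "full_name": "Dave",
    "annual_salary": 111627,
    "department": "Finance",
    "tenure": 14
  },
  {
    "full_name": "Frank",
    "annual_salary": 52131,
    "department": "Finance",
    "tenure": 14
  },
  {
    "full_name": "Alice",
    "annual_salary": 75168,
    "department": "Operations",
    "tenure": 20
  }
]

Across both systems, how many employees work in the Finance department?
2

Schema mapping: "division" (system_hr2) = "department" (system_hr1) = department

Finance employees in system_hr2: 0
Finance employees in system_hr1: 2

Total in Finance: 0 + 2 = 2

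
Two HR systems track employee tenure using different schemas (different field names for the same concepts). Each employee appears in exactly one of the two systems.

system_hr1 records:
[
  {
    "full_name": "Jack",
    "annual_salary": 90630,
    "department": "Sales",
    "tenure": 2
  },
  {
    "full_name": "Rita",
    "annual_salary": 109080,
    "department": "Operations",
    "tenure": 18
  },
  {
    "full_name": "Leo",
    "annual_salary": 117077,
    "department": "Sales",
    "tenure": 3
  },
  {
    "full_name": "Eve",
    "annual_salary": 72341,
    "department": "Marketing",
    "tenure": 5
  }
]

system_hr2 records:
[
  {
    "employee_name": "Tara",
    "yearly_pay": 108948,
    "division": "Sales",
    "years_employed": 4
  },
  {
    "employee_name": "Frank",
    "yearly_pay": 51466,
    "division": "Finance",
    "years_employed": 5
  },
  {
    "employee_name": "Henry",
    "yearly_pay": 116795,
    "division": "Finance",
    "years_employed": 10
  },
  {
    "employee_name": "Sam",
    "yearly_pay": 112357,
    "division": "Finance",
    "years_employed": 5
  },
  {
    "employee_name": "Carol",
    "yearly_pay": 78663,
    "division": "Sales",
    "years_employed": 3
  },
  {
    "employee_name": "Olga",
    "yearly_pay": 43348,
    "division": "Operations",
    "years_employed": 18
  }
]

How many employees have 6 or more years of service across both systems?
3

Reconcile schemas: "tenure" (system_hr1) = "years_employed" (system_hr2) = years of service

From system_hr1: 1 employees with >= 6 years
From system_hr2: 2 employees with >= 6 years

Total: 1 + 2 = 3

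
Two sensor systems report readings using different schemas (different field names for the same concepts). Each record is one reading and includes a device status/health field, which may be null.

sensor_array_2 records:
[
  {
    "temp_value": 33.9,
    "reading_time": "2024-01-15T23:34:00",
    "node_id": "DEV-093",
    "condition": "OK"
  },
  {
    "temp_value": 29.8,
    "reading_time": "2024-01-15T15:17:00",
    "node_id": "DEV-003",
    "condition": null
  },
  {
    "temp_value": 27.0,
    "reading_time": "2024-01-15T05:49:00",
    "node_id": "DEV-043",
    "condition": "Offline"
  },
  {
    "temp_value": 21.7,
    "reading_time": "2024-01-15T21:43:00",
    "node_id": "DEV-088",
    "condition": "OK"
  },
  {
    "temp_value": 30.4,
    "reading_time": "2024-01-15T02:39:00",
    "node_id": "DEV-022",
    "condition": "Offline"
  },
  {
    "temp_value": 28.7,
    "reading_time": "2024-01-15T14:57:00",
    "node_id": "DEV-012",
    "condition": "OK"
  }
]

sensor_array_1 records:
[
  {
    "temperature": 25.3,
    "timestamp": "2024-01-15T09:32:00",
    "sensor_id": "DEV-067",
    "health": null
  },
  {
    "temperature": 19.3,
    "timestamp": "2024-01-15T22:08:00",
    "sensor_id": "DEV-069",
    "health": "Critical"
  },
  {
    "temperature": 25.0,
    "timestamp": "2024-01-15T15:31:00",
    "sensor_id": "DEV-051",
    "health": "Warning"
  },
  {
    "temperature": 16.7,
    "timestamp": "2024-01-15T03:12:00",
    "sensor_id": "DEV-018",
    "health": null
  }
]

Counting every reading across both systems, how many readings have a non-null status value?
7

Schema mapping: "condition" (sensor_array_2) = "health" (sensor_array_1) = status

Non-null in sensor_array_2: 5
Non-null in sensor_array_1: 2

Total non-null: 5 + 2 = 7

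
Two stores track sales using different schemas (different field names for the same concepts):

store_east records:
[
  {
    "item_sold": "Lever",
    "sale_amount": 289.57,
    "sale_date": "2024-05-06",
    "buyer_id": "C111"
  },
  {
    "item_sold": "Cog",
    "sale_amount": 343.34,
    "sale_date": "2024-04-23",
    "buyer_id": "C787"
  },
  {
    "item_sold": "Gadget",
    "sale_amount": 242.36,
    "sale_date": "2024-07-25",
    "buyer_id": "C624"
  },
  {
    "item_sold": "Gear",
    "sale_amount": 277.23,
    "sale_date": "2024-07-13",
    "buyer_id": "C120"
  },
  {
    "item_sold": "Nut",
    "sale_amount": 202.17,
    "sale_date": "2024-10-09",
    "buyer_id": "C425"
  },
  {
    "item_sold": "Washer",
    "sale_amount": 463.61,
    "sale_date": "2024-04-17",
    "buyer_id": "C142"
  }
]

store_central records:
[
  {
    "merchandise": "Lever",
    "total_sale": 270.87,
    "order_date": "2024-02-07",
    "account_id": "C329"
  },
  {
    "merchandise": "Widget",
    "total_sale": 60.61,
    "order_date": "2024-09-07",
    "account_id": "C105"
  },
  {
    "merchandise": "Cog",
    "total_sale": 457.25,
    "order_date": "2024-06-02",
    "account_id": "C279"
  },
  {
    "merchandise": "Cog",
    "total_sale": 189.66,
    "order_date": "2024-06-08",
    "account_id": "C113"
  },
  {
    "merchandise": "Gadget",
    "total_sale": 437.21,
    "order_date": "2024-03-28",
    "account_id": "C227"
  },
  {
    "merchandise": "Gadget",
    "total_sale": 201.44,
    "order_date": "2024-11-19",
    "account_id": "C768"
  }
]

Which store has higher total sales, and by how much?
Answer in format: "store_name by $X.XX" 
store_east by $201.24

Schema mapping: "sale_amount" (store_east) = "total_sale" (store_central) = sale amount

Total for store_east: 1818.28
Total for store_central: 1617.04

Difference: |1818.28 - 1617.04| = 201.24
store_east has higher sales by $201.24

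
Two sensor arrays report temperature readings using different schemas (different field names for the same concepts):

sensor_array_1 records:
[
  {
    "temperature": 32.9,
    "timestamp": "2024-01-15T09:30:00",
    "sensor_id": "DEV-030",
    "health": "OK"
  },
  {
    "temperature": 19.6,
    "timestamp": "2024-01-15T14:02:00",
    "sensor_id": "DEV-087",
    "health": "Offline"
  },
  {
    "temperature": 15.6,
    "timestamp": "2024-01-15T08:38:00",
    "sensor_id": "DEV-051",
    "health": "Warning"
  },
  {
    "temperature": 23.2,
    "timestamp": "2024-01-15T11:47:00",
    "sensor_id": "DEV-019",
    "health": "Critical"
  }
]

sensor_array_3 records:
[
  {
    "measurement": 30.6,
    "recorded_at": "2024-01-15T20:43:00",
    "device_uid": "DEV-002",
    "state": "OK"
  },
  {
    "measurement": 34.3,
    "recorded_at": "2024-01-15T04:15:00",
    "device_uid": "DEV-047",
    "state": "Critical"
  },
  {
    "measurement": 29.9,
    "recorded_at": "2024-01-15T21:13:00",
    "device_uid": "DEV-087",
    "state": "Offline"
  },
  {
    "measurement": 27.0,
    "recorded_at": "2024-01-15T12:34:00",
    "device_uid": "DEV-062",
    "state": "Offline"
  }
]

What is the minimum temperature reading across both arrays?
15.6

Schema mapping: "temperature" (sensor_array_1) = "measurement" (sensor_array_3) = temperature reading

Minimum in sensor_array_1: 15.6
Minimum in sensor_array_3: 27.0

Overall minimum: min(15.6, 27.0) = 15.6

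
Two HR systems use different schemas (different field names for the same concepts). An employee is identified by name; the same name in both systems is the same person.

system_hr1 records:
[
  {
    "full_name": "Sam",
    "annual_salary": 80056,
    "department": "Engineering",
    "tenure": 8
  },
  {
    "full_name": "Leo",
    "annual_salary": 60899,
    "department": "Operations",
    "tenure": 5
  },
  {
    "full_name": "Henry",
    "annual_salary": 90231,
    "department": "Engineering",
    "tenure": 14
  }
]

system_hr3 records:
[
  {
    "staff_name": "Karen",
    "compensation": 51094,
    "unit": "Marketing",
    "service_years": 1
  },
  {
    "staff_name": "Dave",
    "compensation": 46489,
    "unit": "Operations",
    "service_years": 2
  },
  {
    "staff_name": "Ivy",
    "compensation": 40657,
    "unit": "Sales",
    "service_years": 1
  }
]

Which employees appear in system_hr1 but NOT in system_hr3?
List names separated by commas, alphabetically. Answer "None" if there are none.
Henry, Leo, Sam

Schema mapping: "full_name" (system_hr1) = "staff_name" (system_hr3) = employee name

Names in system_hr1: ['Henry', 'Leo', 'Sam']
Names in system_hr3: ['Dave', 'Ivy', 'Karen']

In system_hr1 but not system_hr3: ['Henry', 'Leo', 'Sam']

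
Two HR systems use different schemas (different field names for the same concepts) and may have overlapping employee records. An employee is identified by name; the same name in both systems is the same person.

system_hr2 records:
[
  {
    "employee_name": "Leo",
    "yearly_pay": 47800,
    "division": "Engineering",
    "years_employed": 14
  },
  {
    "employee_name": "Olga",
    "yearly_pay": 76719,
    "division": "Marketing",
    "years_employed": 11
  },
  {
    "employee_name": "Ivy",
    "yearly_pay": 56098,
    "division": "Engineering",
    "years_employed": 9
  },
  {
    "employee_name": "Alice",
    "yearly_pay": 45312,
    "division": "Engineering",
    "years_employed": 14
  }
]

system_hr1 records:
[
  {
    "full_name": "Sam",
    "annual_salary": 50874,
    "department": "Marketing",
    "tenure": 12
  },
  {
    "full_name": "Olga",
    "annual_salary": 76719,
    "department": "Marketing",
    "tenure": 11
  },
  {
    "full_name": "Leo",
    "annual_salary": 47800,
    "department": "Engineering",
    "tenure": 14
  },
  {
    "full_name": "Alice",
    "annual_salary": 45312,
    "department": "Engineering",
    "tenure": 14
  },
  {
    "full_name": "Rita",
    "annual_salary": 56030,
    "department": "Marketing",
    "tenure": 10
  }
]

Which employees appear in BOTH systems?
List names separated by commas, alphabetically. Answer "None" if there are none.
Alice, Leo, Olga

Schema mapping: "employee_name" (system_hr2) = "full_name" (system_hr1) = employee name

Names in system_hr2: ['Alice', 'Ivy', 'Leo', 'Olga']
Names in system_hr1: ['Alice', 'Leo', 'Olga', 'Rita', 'Sam']

Intersection: ['Alice', 'Leo', 'Olga']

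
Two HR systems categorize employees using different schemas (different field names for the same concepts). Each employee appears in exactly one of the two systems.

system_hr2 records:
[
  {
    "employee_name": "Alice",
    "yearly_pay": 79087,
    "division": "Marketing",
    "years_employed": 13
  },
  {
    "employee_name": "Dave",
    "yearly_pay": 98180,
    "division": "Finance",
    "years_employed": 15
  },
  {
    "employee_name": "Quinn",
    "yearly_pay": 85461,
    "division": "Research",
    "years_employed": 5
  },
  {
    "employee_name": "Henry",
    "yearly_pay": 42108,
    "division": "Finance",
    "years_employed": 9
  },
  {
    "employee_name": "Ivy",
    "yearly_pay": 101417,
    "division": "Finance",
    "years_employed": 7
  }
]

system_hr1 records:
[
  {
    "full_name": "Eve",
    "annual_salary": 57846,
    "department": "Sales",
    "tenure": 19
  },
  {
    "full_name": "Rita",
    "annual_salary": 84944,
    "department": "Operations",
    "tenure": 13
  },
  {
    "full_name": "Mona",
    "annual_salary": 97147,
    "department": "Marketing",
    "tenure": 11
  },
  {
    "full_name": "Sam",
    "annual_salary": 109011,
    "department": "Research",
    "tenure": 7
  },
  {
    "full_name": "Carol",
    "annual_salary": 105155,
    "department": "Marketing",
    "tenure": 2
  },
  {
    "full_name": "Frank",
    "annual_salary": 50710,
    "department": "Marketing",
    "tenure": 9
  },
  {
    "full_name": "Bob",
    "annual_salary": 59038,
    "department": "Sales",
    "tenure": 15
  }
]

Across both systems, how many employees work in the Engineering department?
0

Schema mapping: "division" (system_hr2) = "department" (system_hr1) = department

Engineering employees in system_hr2: 0
Engineering employees in system_hr1: 0

Total in Engineering: 0 + 0 = 0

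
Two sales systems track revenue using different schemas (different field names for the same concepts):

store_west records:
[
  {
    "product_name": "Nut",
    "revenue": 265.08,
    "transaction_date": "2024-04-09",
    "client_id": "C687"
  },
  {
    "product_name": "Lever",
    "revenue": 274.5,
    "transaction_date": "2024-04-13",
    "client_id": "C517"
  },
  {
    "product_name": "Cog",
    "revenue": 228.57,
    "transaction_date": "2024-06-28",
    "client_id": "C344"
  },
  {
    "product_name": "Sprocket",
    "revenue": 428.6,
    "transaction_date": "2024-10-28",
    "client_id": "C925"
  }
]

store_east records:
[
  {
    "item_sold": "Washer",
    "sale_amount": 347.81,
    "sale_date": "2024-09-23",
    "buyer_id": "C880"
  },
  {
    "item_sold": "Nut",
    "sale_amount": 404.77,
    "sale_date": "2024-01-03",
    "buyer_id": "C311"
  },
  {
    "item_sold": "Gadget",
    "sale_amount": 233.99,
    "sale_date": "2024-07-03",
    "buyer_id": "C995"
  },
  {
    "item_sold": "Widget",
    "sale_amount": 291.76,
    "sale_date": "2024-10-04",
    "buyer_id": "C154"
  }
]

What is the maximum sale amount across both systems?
428.6

Reconcile: "revenue" (store_west) = "sale_amount" (store_east) = sale amount

Maximum in store_west: 428.6
Maximum in store_east: 404.77

Overall maximum: max(428.6, 404.77) = 428.6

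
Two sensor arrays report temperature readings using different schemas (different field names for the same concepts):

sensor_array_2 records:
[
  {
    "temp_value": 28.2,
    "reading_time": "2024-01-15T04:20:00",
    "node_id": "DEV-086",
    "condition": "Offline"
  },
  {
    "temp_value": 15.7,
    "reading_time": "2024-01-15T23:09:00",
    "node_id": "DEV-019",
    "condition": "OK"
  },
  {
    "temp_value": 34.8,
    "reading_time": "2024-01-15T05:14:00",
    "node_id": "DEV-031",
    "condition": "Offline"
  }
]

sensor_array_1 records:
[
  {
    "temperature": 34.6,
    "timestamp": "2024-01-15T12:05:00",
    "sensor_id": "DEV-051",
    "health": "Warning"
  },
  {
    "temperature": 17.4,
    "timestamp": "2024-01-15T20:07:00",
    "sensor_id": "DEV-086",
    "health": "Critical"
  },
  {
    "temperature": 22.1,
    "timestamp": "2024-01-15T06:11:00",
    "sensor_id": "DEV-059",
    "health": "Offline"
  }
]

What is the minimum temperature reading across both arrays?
15.7

Schema mapping: "temp_value" (sensor_array_2) = "temperature" (sensor_array_1) = temperature reading

Minimum in sensor_array_2: 15.7
Minimum in sensor_array_1: 17.4

Overall minimum: min(15.7, 17.4) = 15.7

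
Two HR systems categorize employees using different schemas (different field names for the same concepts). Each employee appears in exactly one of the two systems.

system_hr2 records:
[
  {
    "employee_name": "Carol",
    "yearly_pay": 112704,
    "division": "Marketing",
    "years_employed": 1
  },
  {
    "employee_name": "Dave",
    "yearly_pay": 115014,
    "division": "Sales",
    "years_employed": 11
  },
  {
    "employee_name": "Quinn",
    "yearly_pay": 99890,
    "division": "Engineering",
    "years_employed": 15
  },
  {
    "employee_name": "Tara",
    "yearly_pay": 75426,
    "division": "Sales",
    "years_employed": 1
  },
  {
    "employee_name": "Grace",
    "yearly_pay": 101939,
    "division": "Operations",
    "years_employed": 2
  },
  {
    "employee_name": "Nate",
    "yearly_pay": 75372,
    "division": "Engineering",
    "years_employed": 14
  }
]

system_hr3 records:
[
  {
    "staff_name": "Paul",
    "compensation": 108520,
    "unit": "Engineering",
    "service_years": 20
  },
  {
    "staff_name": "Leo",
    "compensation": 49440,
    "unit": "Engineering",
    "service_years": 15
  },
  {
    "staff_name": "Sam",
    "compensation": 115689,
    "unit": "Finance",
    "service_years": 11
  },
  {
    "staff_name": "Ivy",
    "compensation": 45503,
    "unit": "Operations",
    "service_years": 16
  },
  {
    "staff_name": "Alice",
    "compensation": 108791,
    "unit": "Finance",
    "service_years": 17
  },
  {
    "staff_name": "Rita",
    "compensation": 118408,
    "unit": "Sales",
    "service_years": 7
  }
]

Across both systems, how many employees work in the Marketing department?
1

Schema mapping: "division" (system_hr2) = "unit" (system_hr3) = department

Marketing employees in system_hr2: 1
Marketing employees in system_hr3: 0

Total in Marketing: 1 + 0 = 1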